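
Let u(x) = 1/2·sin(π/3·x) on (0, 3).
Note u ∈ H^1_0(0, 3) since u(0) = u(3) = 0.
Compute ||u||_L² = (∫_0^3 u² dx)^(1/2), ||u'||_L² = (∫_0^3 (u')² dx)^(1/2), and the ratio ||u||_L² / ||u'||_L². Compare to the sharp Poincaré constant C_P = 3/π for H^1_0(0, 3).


||u||_L² / ||u'||_L² = 3/π = C_P.

u(x) = 1/2·sin(π/3·x), so u'(x) = π*cos(π*x/3)/6.
Writing u(x) = A·sin(kπx/L) with A = 1/2 and k = 1, use ∫_0^L sin²(kπx/L) dx = L/2 and ∫_0^L cos²(kπx/L) dx = L/2.
u² = 1/4·sin²(π/3·x) and (u')² = π^2/36·cos²(π/3·x), and each of sin², cos² integrates to L/2 = 3/2 over (0, 3).
∫_0^3 u² dx = 3/8, so ||u||_L² = sqrt(6)/4.
∫_0^3 (u')² dx = π^2/24, so ||u'||_L² = sqrt(6)*π/12.
Ratio ||u||_L² / ||u'||_L² = 3/π.
Sharp Poincaré constant on H^1_0(0, 3) is C_P = L/π = 3/π, achieved by sin(π/3·x).
This is the k = 1 eigenfunction (up to amplitude), so the ratio equals the sharp Poincaré constant exactly.


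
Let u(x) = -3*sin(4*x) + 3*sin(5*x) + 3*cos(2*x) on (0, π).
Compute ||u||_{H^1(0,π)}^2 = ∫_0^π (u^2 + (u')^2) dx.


||u||_{H^1(0,π)}^2 = 300/7 + 216*π

u'(x) = -6*sin(2*x) - 12*cos(4*x) + 15*cos(5*x).
Expand u² and (u')² and integrate term by term on (0, π), using: for integers n ≥ 1, ∫_0^π sin²(nx) dx = ∫_0^π cos²(nx) dx = π/2; for n ≠ n', ∫_0^π sin(nx)sin(n'x) dx = ∫_0^π cos(nx)cos(n'x) dx = 0; and by product-to-sum, ∫_0^π sin(nx)cos(n'x) dx = ½∫_0^π [sin((n+n')x) + sin((n−n')x)] dx, which is 0 when n+n' is even and 2n/(n²−n'²) when n+n' is odd (it need not vanish on (0, π)).
  u² squared terms: (-3)²·∫sin(4x)² dx = 9·π/2 = 9*π/2;  (3)²·∫cos(2x)² dx = 9·π/2 = 9*π/2;  (3)²·∫sin(5x)² dx = 9·π/2 = 9*π/2.
  u² cross terms: 2·(-3)·(3)·∫sin(4x)·cos(2x) dx = -18·(0) = 0;  2·(-3)·(3)·∫sin(4x)·sin(5x) dx = -18·(0) = 0;  2·(3)·(3)·∫cos(2x)·sin(5x) dx = 18·(10/21) = 60/7.
  So ∫_0^π u² dx = 9*π/2 + 9*π/2 + 9*π/2 + 0 + 0 + 60/7 = 60/7 + 27*π/2.
  (u')² squared terms: (-12)²·∫cos(4x)² dx = 144·π/2 = 72*π;  (-6)²·∫sin(2x)² dx = 36·π/2 = 18*π;  (15)²·∫cos(5x)² dx = 225·π/2 = 225*π/2.
  (u')² cross terms: 2·(-12)·(-6)·∫cos(4x)·sin(2x) dx = 144·(0) = 0;  2·(-12)·(15)·∫cos(4x)·cos(5x) dx = -360·(0) = 0;  2·(-6)·(15)·∫sin(2x)·cos(5x) dx = -180·(-4/21) = 240/7.
  So ∫_0^π (u')² dx = 72*π + 18*π + 225*π/2 + 0 + 0 + 240/7 = 240/7 + 405*π/2.
||u||_{H^1}^2 = (60/7 + 27*π/2) + (240/7 + 405*π/2) = 300/7 + 216*π.


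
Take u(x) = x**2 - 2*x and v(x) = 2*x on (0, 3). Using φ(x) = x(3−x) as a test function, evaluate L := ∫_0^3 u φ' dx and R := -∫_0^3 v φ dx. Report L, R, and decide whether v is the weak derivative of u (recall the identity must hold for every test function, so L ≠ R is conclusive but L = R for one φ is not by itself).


LHS = -9/2, RHS = -27/2. No, v is not the weak derivative of u.

u(x) = x**2 - 2*x, classical derivative u'(x) = 2*x - 2.
φ(x) = x(3−x), so φ'(x) = 3 - 2*x.
Note φ(0) = φ(3) = 0, so the boundary term u·φ vanishes.
LHS = ∫_0^3 u(x) φ'(x) dx = ∫_0^3 (-2*x^3 + 7*x^2 - 6*x) dx. Term by term:
  ∫_0^3 -2*x^3 dx = -81/2;  ∫_0^3 7*x^2 dx = 63;  ∫_0^3 -6*x dx = -27.
Sum: -81/2 + 63 − 27 = -9/2.
So LHS = -9/2.
∫_0^3 v(x) φ(x) dx = ∫_0^3 (-2*x^3 + 6*x^2) dx. Term by term:
  ∫_0^3 -2*x^3 dx = -81/2;  ∫_0^3 6*x^2 dx = 54.
Sum: -81/2 + 54 = 27/2.
So RHS = -∫_0^3 v(x) φ(x) dx = -27/2.
LHS − RHS = 9 ≠ 0, so the identity fails.
(For a valid weak derivative the identity must hold for EVERY test function, in particular this one. The failure shows v is NOT the weak derivative of u.)
Correct weak derivative would be u'(x) = 2*x - 2.


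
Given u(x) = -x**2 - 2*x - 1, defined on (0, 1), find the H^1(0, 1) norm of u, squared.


||u||_{H^1}^2 = 233/15

The H^1 norm (squared) on an interval (0, L) is
  ||u||_{H^1}^2 = ∫_0^L u(x)^2 dx + ∫_0^L u'(x)^2 dx.
Compute u'(x) = -2*x - 2.
Then u(x)^2 = x**4 + 4*x**3 + 6*x**2 + 4*x + 1 and u'(x)^2 = 4*x**2 + 8*x + 4.
Integrate each monomial from 0 to 1 using ∫_0^1 c·x^n dx = c·1^(n+1)/(n+1):
  ∫_0^1 u(x)^2 dx = ∫_0^1 (x^4 + 4*x^3 + 6*x^2 + 4*x + 1) dx. Term by term:
    ∫_0^1 x^4 dx = 1/5;  ∫_0^1 4*x^3 dx = 1;  ∫_0^1 6*x^2 dx = 2;
    ∫_0^1 4*x dx = 2;  ∫_0^1 1 dx = 1.
  Sum: 1/5 + 1 + 2 + 2 + 1 = 31/5.
  ∫_0^1 u'(x)^2 dx = ∫_0^1 (4*x^2 + 8*x + 4) dx. Term by term:
    ∫_0^1 4*x^2 dx = 4/3;  ∫_0^1 8*x dx = 4;  ∫_0^1 4 dx = 4.
  Sum: 4/3 + 4 + 4 = 28/3.
Adding: ||u||_{H^1}^2 = 31/5 + 28/3 = 233/15.


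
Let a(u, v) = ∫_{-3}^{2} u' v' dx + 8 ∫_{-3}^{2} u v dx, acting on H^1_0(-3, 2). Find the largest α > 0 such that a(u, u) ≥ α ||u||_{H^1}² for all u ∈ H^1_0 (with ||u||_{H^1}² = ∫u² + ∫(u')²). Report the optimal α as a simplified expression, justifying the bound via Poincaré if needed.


α = 1

Coercivity of a(·,·) on H^1_0(-3, 2) means a(u, u) ≥ α ||u||_{H^1}² for every u ∈ H^1_0.
The interval has length L = 5, and Poincaré/coercivity depend only on L. Here a(u, u) = ∫(u')² + (8)·∫u².
Here c = 8 ≥ 1, so a(u,u) = ∫(u')² + c∫u² ≥ ∫(u')² + ∫u² = ||u||_{H^1}², i.e. α = 1 works. No larger α is possible: a(u,u) ≥ α||u||_{H^1}² means (1−α)∫(u')² ≥ (α−c)∫u², and for the modes u_n = sin(nπ(x−x₀)/L) (x₀ the left endpoint) one has ∫u_n²/∫(u_n')² = (L/(nπ))² → 0, so a(u_n,u_n)/||u_n||_{H^1}² → 1. Hence the optimal constant is α = 1.
Therefore α = 1.


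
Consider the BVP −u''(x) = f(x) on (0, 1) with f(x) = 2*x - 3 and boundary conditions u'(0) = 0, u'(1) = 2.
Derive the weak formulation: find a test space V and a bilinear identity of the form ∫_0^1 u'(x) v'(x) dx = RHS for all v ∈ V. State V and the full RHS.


V = H^1(0, 1) (v unrestricted at boundary; u is determined up to an additive constant); weak form: ∫_0^1 u'v' dx = ∫_0^1 (2*x - 3) v dx + 2·v(1) for all v ∈ V.

Multiply both sides by a test function v and integrate from 0 to 1:
  ∫_0^1 −u''(x) v(x) dx = ∫_0^1 f(x) v(x) dx.
Integrate the LHS by parts once:
  ∫_0^1 −u'' v dx = −[u'(x) v(x)]_0^1 + ∫_0^1 u'(x) v'(x) dx.
Thus ∫_0^1 u'(x) v'(x) dx = ∫_0^1 f(x) v(x) dx + [u'(x) v(x)]_0^1.
Choose V so that boundary terms are either known or forced to vanish.
u has inhomogeneous Neumann u'(0) = 0, u'(1) = 2. [u' v]_0^1 = (2)·v(1) − (0)·v(0) = 2·v(1). Take V = H^1(0, 1); boundary term becomes part of RHS.
Weak formulation: find u (satisfying any essential BC) such that ∫_0^1 u'(x) v'(x) dx = ∫_0^1 f v dx + 2·v(1) for all v ∈ V (Neumann data are natural BCs: they enter the RHS as boundary terms).
Substituting f(x) = 2*x - 3, the right-hand side is ∫_0^1 (2*x - 3) v dx + 2·v(1).
Compatibility check (pure Neumann): taking v ≡ 1 ∈ V gives 0 = ∫_0^1 f dx + (2) − (0), i.e. ∫_0^1 f dx must equal u'(0) − u'(1) = -2. Indeed ∫_0^1 (2*x - 3) dx = -2, so the data are compatible. The solution is then unique only up to an additive constant (fix it e.g. by requiring ∫_0^1 u dx = 0).


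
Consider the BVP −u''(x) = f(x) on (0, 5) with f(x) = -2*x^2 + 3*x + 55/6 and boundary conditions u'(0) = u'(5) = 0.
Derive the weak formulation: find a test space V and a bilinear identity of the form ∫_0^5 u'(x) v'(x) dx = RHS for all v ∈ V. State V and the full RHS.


V = H^1(0, 5) (no boundary constraint on v; u is determined up to an additive constant); weak form: ∫_0^5 u'v' dx = ∫_0^5 (-2*x^2 + 3*x + 55/6) v dx for all v ∈ V.

Multiply both sides by a test function v and integrate from 0 to 5:
  ∫_0^5 −u''(x) v(x) dx = ∫_0^5 f(x) v(x) dx.
Integrate the LHS by parts once:
  ∫_0^5 −u'' v dx = −[u'(x) v(x)]_0^5 + ∫_0^5 u'(x) v'(x) dx.
Thus ∫_0^5 u'(x) v'(x) dx = ∫_0^5 f(x) v(x) dx + [u'(x) v(x)]_0^5.
Choose V so that boundary terms are either known or forced to vanish.
u has homogeneous Neumann: u'(0) = u'(5) = 0. So [u' v]_0^5 = 0·v(5) − 0·v(0) = 0 for any v; take V = H^1(0, 5).
Weak formulation: find u (satisfying any essential BC) such that ∫_0^5 u'(x) v'(x) dx = ∫_0^5 f v dx for all v ∈ V (homogeneous Neumann, so boundary terms vanish).
Substituting f(x) = -2*x^2 + 3*x + 55/6, the right-hand side is ∫_0^5 (-2*x^2 + 3*x + 55/6) v dx.
Compatibility check (pure Neumann): taking v ≡ 1 ∈ V gives 0 = ∫_0^5 f dx + (0) − (0), i.e. ∫_0^5 f dx must equal u'(0) − u'(5) = 0. Indeed ∫_0^5 (-2*x^2 + 3*x + 55/6) dx = 0, so the data are compatible. The solution is then unique only up to an additive constant (fix it e.g. by requiring ∫_0^5 u dx = 0).


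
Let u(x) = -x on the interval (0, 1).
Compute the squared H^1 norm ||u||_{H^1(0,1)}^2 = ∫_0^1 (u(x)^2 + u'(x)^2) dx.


||u||_{H^1}^2 = 4/3

The H^1 norm (squared) on an interval (0, L) is
  ||u||_{H^1}^2 = ∫_0^L u(x)^2 dx + ∫_0^L u'(x)^2 dx.
Compute u'(x) = -1.
Then u(x)^2 = x**2 and u'(x)^2 = 1.
Integrate each monomial from 0 to 1 using ∫_0^1 c·x^n dx = c·1^(n+1)/(n+1):
  ∫_0^1 u(x)^2 dx = ∫_0^1 (x^2) dx. Term by term:
    ∫_0^1 x^2 dx = 1/3.
  ∫_0^1 u'(x)^2 dx = ∫_0^1 (1) dx. Term by term:
    ∫_0^1 1 dx = 1.
Adding: ||u||_{H^1}^2 = 1/3 + 1 = 4/3.


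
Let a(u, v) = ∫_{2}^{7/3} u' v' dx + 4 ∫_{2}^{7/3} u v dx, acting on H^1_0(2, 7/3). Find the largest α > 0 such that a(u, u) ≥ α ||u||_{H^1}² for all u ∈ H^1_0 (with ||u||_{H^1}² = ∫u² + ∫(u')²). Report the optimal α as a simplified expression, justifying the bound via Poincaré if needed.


α = 1

Coercivity of a(·,·) on H^1_0(2, 7/3) means a(u, u) ≥ α ||u||_{H^1}² for every u ∈ H^1_0.
The interval has length L = 1/3, and Poincaré/coercivity depend only on L. Here a(u, u) = ∫(u')² + (4)·∫u².
Here c = 4 ≥ 1, so a(u,u) = ∫(u')² + c∫u² ≥ ∫(u')² + ∫u² = ||u||_{H^1}², i.e. α = 1 works. No larger α is possible: a(u,u) ≥ α||u||_{H^1}² means (1−α)∫(u')² ≥ (α−c)∫u², and for the modes u_n = sin(nπ(x−x₀)/L) (x₀ the left endpoint) one has ∫u_n²/∫(u_n')² = (L/(nπ))² → 0, so a(u_n,u_n)/||u_n||_{H^1}² → 1. Hence the optimal constant is α = 1.
Therefore α = 1.


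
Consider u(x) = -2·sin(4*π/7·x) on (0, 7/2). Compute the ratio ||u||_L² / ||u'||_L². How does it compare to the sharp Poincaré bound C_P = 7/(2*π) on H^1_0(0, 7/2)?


||u||_L² / ||u'||_L² = 7/(4*π) < C_P = 7/(2*π).

u(x) = -2·sin(4*π/7·x), so u'(x) = -8*π*cos(4*π*x/7)/7.
Writing u(x) = A·sin(kπx/L) with A = -2 and k = 2, use ∫_0^L sin²(kπx/L) dx = L/2 and ∫_0^L cos²(kπx/L) dx = L/2.
u² = 4·sin²(4*π/7·x) and (u')² = 64*π^2/49·cos²(4*π/7·x), and each of sin², cos² integrates to L/2 = 7/4 over (0, 7/2).
∫_0^7/2 u² dx = 7, so ||u||_L² = sqrt(7).
∫_0^7/2 (u')² dx = 16*π^2/7, so ||u'||_L² = 4*sqrt(7)*π/7.
Ratio ||u||_L² / ||u'||_L² = 7/(4*π).
Sharp Poincaré constant on H^1_0(0, 7/2) is C_P = L/π = 7/(2*π), achieved by sin(2*π/7·x).
This is the k = 2 harmonic; the ratio L/(kπ) is strictly less than C_P = L/π, consistent with the sharp inequality ||u||_L² ≤ C_P ||u'||_L².


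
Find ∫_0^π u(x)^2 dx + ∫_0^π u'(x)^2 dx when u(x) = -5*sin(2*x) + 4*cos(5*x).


||u||_{H^1(0,π)}^2 = 4160/21 + 541*π/2

u'(x) = -20*sin(5*x) - 10*cos(2*x).
Expand u² and (u')² and integrate term by term on (0, π), using: for integers n ≥ 1, ∫_0^π sin²(nx) dx = ∫_0^π cos²(nx) dx = π/2; for n ≠ n', ∫_0^π sin(nx)sin(n'x) dx = ∫_0^π cos(nx)cos(n'x) dx = 0; and by product-to-sum, ∫_0^π sin(nx)cos(n'x) dx = ½∫_0^π [sin((n+n')x) + sin((n−n')x)] dx, which is 0 when n+n' is even and 2n/(n²−n'²) when n+n' is odd (it need not vanish on (0, π)).
  u² squared terms: (-5)²·∫sin(2x)² dx = 25·π/2 = 25*π/2;  (4)²·∫cos(5x)² dx = 16·π/2 = 8*π.
  u² cross terms: 2·(-5)·(4)·∫sin(2x)·cos(5x) dx = -40·(-4/21) = 160/21.
  So ∫_0^π u² dx = 25*π/2 + 8*π + 160/21 = 160/21 + 41*π/2.
  (u')² squared terms: (-20)²·∫sin(5x)² dx = 400·π/2 = 200*π;  (-10)²·∫cos(2x)² dx = 100·π/2 = 50*π.
  (u')² cross terms: 2·(-20)·(-10)·∫sin(5x)·cos(2x) dx = 400·(10/21) = 4000/21.
  So ∫_0^π (u')² dx = 200*π + 50*π + 4000/21 = 4000/21 + 250*π.
||u||_{H^1}^2 = (160/21 + 41*π/2) + (4000/21 + 250*π) = 4160/21 + 541*π/2.


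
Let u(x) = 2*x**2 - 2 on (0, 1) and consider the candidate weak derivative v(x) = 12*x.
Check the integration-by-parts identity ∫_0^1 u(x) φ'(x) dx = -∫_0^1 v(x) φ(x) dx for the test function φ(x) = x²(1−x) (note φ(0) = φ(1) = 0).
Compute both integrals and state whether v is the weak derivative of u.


LHS = -1/5, RHS = -3/5. No, v is not the weak derivative of u.

u(x) = 2*x**2 - 2, classical derivative u'(x) = 4*x.
φ(x) = x²(1−x), so φ'(x) = x*(2 - 3*x).
Note φ(0) = φ(1) = 0, so the boundary term u·φ vanishes.
LHS = ∫_0^1 u(x) φ'(x) dx = ∫_0^1 (-6*x^4 + 4*x^3 + 6*x^2 - 4*x) dx. Term by term:
  ∫_0^1 -6*x^4 dx = -6/5;  ∫_0^1 4*x^3 dx = 1;  ∫_0^1 6*x^2 dx = 2;
  ∫_0^1 -4*x dx = -2.
Sum: -6/5 + 1 + 2 − 2 = -1/5.
So LHS = -1/5.
∫_0^1 v(x) φ(x) dx = ∫_0^1 (-12*x^4 + 12*x^3) dx. Term by term:
  ∫_0^1 -12*x^4 dx = -12/5;  ∫_0^1 12*x^3 dx = 3.
Sum: -12/5 + 3 = 3/5.
So RHS = -∫_0^1 v(x) φ(x) dx = -3/5.
LHS − RHS = 2/5 ≠ 0, so the identity fails.
(For a valid weak derivative the identity must hold for EVERY test function, in particular this one. The failure shows v is NOT the weak derivative of u.)
Correct weak derivative would be u'(x) = 4*x.


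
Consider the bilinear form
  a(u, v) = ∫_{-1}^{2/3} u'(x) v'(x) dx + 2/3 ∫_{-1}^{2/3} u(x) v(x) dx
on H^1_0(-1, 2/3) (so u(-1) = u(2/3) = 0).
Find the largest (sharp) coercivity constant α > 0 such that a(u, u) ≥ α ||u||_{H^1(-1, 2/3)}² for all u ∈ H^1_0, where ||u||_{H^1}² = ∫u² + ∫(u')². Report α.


α = (50 + 27*π^2)/(3*(25 + 9*π^2))

Coercivity of a(·,·) on H^1_0(-1, 2/3) means a(u, u) ≥ α ||u||_{H^1}² for every u ∈ H^1_0.
The interval has length L = 5/3, and Poincaré/coercivity depend only on L. Here a(u, u) = ∫(u')² + (2/3)·∫u².
Here 0 < c = 2/3 < 1. The condition a(u,u) ≥ α||u||_{H^1}² reads (1−α)∫(u')² ≥ (α−c)∫u². Any admissible α is ≤ 1 (rapidly oscillating u have ∫u²/∫(u')² → 0), and α = 1 would force 0 ≥ (1−c)∫u², impossible since c < 1; so 1−α > 0. By the sharp Poincaré inequality on H^1_0 of an interval of length L, ∫(u')² ≥ (π/L)²∫u² with equality for the first sine mode sin(π(x−x₀)/L) (x₀ the left endpoint), so the inequality holds for all u iff (1−α)(π/L)² ≥ α − c, i.e. α ≤ ((π/L)² + c)/((π/L)² + 1) = (1 + c(L/π)²)/(1 + (L/π)²). With (π/L)² = 9*π^2/25 and c = 2/3, the largest admissible constant is α = ((π/L)² + c)/((π/L)² + 1).
Simplifying, α = (50 + 27*π^2)/(3*(25 + 9*π^2)).


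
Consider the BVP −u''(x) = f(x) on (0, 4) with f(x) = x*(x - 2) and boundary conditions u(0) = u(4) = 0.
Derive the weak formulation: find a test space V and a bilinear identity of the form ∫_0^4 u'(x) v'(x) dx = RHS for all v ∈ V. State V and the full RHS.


V = H^1_0(0, 4) (so v(0) = v(4) = 0); weak form: ∫_0^4 u'v' dx = ∫_0^4 (x*(x - 2)) v dx for all v ∈ V.

Multiply both sides by a test function v and integrate from 0 to 4:
  ∫_0^4 −u''(x) v(x) dx = ∫_0^4 f(x) v(x) dx.
Integrate the LHS by parts once:
  ∫_0^4 −u'' v dx = −[u'(x) v(x)]_0^4 + ∫_0^4 u'(x) v'(x) dx.
Thus ∫_0^4 u'(x) v'(x) dx = ∫_0^4 f(x) v(x) dx + [u'(x) v(x)]_0^4.
Choose V so that boundary terms are either known or forced to vanish.
u is Dirichlet: u(0) = u(4) = 0. Let V = H^1_0(0, 4); then v(0) = v(4) = 0, and [u' v]_0^4 = 0.
Weak formulation: find u (satisfying any essential BC) such that ∫_0^4 u'(x) v'(x) dx = ∫_0^4 f v dx for all v ∈ V.
Substituting f(x) = x*(x - 2), the right-hand side is ∫_0^4 (x*(x - 2)) v dx.


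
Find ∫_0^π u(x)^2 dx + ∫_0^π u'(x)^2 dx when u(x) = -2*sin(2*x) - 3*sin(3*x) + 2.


||u||_{H^1(0,π)}^2 = -8 + 59*π

u'(x) = -4*cos(2*x) - 9*cos(3*x).
Expand u² and (u')² and integrate term by term on (0, π), using: for integers n ≥ 1, ∫_0^π sin²(nx) dx = ∫_0^π cos²(nx) dx = π/2; for n ≠ n', ∫_0^π sin(nx)sin(n'x) dx = ∫_0^π cos(nx)cos(n'x) dx = 0; and by product-to-sum, ∫_0^π sin(nx)cos(n'x) dx = ½∫_0^π [sin((n+n')x) + sin((n−n')x)] dx, which is 0 when n+n' is even and 2n/(n²−n'²) when n+n' is odd (it need not vanish on (0, π)). For the constant mode: ∫_0^π 1 dx = π, ∫_0^π cos(nx) dx = 0, ∫_0^π sin(nx) dx = (1−(−1)^n)/n.
  u² squared terms: (2)²·∫1 dx = 4·π = 4*π;  (-3)²·∫sin(3x)² dx = 9·π/2 = 9*π/2;  (-2)²·∫sin(2x)² dx = 4·π/2 = 2*π.
  u² cross terms: 2·(2)·(-3)·∫1·sin(3x) dx = -12·(2/3) = -8;  2·(2)·(-2)·∫1·sin(2x) dx = -8·(0) = 0;  2·(-3)·(-2)·∫sin(3x)·sin(2x) dx = 12·(0) = 0.
  So ∫_0^π u² dx = 4*π + 9*π/2 + 2*π − 8 + 0 + 0 = -8 + 21*π/2.
  (u')² squared terms: (-9)²·∫cos(3x)² dx = 81·π/2 = 81*π/2;  (-4)²·∫cos(2x)² dx = 16·π/2 = 8*π.
  (u')² cross terms: 2·(-9)·(-4)·∫cos(3x)·cos(2x) dx = 72·(0) = 0.
  So ∫_0^π (u')² dx = 81*π/2 + 8*π + 0 = 97*π/2.
||u||_{H^1}^2 = (-8 + 21*π/2) + (97*π/2) = -8 + 59*π.


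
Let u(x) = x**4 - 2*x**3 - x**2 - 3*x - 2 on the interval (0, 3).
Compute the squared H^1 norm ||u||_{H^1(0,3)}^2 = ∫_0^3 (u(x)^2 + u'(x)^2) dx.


||u||_{H^1}^2 = 27024/35

The H^1 norm (squared) on an interval (0, L) is
  ||u||_{H^1}^2 = ∫_0^L u(x)^2 dx + ∫_0^L u'(x)^2 dx.
Compute u'(x) = 4*x**3 - 6*x**2 - 2*x - 3.
Then u(x)^2 = x**8 - 4*x**7 + 2*x**6 - 2*x**5 + 9*x**4 + 14*x**3 + 13*x**2 + 12*x + 4 and u'(x)^2 = 16*x**6 - 48*x**5 + 20*x**4 + 40*x**2 + 12*x + 9.
Integrate each monomial from 0 to 3 using ∫_0^3 c·x^n dx = c·3^(n+1)/(n+1):
  ∫_0^3 u(x)^2 dx = ∫_0^3 (x^8 - 4*x^7 + 2*x^6 - 2*x^5 + 9*x^4 + 14*x^3 + 13*x^2 + 12*x + 4) dx. Term by term:
    ∫_0^3 x^8 dx = 2187;  ∫_0^3 -4*x^7 dx = -6561/2;  ∫_0^3 2*x^6 dx = 4374/7;
    ∫_0^3 -2*x^5 dx = -243;  ∫_0^3 9*x^4 dx = 2187/5;  ∫_0^3 14*x^3 dx = 567/2;
    ∫_0^3 13*x^2 dx = 117;  ∫_0^3 12*x dx = 54;  ∫_0^3 4 dx = 12.
  Sum: 2187 − 6561/2 + 4374/7 − 243 + 2187/5 + 567/2 + 117 + 54 + 12 = 6729/35.
  ∫_0^3 u'(x)^2 dx = ∫_0^3 (16*x^6 - 48*x^5 + 20*x^4 + 40*x^2 + 12*x + 9) dx. Term by term:
    ∫_0^3 16*x^6 dx = 34992/7;  ∫_0^3 -48*x^5 dx = -5832;  ∫_0^3 20*x^4 dx = 972;
    ∫_0^3 40*x^2 dx = 360;  ∫_0^3 12*x dx = 54;  ∫_0^3 9 dx = 27.
  Sum: 34992/7 − 5832 + 972 + 360 + 54 + 27 = 4059/7.
Adding: ||u||_{H^1}^2 = 6729/35 + 4059/7 = 27024/35.


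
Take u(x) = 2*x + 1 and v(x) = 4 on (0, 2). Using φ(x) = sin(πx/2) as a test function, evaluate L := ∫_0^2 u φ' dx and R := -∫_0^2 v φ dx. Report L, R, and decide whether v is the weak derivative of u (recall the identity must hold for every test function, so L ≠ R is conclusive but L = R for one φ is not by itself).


LHS = -8/π, RHS = -16/π. No, v is not the weak derivative of u.

u(x) = 2*x + 1, classical derivative u'(x) = 2.
φ(x) = sin(πx/2), so φ'(x) = π*cos(π*x/2)/2.
Note φ(0) = φ(2) = 0, so the boundary term u·φ vanishes.
LHS = ∫_0^2 u(x) φ'(x) dx = ∫_0^2 (π*x*cos(π*x/2) + π*cos(π*x/2)/2) dx. Term by term:
  ∫_0^2 π*cos(π*x/2)/2 dx = 0;  ∫_0^2 π*x*cos(π*x/2) dx = -8/π.
Sum: 0 − 8/π = -8/π.
So LHS = -8/π.
∫_0^2 v(x) φ(x) dx = ∫_0^2 (4*sin(π*x/2)) dx. Term by term:
  ∫_0^2 4*sin(π*x/2) dx = 16/π.
So RHS = -∫_0^2 v(x) φ(x) dx = -16/π.
LHS − RHS = 8/π ≠ 0, so the identity fails.
(For a valid weak derivative the identity must hold for EVERY test function, in particular this one. The failure shows v is NOT the weak derivative of u.)
Correct weak derivative would be u'(x) = 2.


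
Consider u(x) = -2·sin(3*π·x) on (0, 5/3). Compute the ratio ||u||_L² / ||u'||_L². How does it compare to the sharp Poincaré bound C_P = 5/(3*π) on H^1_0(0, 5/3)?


||u||_L² / ||u'||_L² = 1/(3*π) < C_P = 5/(3*π).

u(x) = -2·sin(3*π·x), so u'(x) = -6*π*cos(3*π*x).
Writing u(x) = A·sin(kπx/L) with A = -2 and k = 5, use ∫_0^L sin²(kπx/L) dx = L/2 and ∫_0^L cos²(kπx/L) dx = L/2.
u² = 4·sin²(3*π·x) and (u')² = 36*π^2·cos²(3*π·x), and each of sin², cos² integrates to L/2 = 5/6 over (0, 5/3).
∫_0^5/3 u² dx = 10/3, so ||u||_L² = sqrt(30)/3.
∫_0^5/3 (u')² dx = 30*π^2, so ||u'||_L² = sqrt(30)*π.
Ratio ||u||_L² / ||u'||_L² = 1/(3*π).
Sharp Poincaré constant on H^1_0(0, 5/3) is C_P = L/π = 5/(3*π), achieved by sin(3*π/5·x).
This is the k = 5 harmonic; the ratio L/(kπ) is strictly less than C_P = L/π, consistent with the sharp inequality ||u||_L² ≤ C_P ||u'||_L².


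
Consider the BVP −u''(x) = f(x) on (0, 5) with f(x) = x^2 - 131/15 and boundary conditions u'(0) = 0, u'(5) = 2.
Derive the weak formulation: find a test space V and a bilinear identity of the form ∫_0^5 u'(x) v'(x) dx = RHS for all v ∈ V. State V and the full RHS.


V = H^1(0, 5) (v unrestricted at boundary; u is determined up to an additive constant); weak form: ∫_0^5 u'v' dx = ∫_0^5 (x^2 - 131/15) v dx + 2·v(5) for all v ∈ V.

Multiply both sides by a test function v and integrate from 0 to 5:
  ∫_0^5 −u''(x) v(x) dx = ∫_0^5 f(x) v(x) dx.
Integrate the LHS by parts once:
  ∫_0^5 −u'' v dx = −[u'(x) v(x)]_0^5 + ∫_0^5 u'(x) v'(x) dx.
Thus ∫_0^5 u'(x) v'(x) dx = ∫_0^5 f(x) v(x) dx + [u'(x) v(x)]_0^5.
Choose V so that boundary terms are either known or forced to vanish.
u has inhomogeneous Neumann u'(0) = 0, u'(5) = 2. [u' v]_0^5 = (2)·v(5) − (0)·v(0) = 2·v(5). Take V = H^1(0, 5); boundary term becomes part of RHS.
Weak formulation: find u (satisfying any essential BC) such that ∫_0^5 u'(x) v'(x) dx = ∫_0^5 f v dx + 2·v(5) for all v ∈ V (Neumann data are natural BCs: they enter the RHS as boundary terms).
Substituting f(x) = x^2 - 131/15, the right-hand side is ∫_0^5 (x^2 - 131/15) v dx + 2·v(5).
Compatibility check (pure Neumann): taking v ≡ 1 ∈ V gives 0 = ∫_0^5 f dx + (2) − (0), i.e. ∫_0^5 f dx must equal u'(0) − u'(5) = -2. Indeed ∫_0^5 (x^2 - 131/15) dx = -2, so the data are compatible. The solution is then unique only up to an additive constant (fix it e.g. by requiring ∫_0^5 u dx = 0).


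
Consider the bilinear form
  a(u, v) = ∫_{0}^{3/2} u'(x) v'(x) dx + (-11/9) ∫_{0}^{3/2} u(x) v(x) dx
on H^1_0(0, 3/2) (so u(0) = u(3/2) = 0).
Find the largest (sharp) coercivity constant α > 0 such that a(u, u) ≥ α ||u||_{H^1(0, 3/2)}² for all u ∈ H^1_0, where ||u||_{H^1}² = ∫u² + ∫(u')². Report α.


α = (-11 + 4*π^2)/(9 + 4*π^2)

Coercivity of a(·,·) on H^1_0(0, 3/2) means a(u, u) ≥ α ||u||_{H^1}² for every u ∈ H^1_0.
The interval has length L = 3/2, and Poincaré/coercivity depend only on L. Here a(u, u) = ∫(u')² + (-11/9)·∫u².
Here c = -11/9 < 0 with |c| < (π/L)² = 4*π^2/9, so coercivity still holds. The condition a(u,u) ≥ α||u||_{H^1}² reads (1−α)∫(u')² ≥ (α−c)∫u². Any admissible α is ≤ 1 (rapidly oscillating u have ∫u²/∫(u')² → 0), and α = 1 would force 0 ≥ (1−c)∫u², impossible since c < 1; so 1−α > 0. By the sharp Poincaré inequality on H^1_0 of an interval of length L, ∫(u')² ≥ (π/L)²∫u² with equality for the first sine mode sin(π(x−x₀)/L) (x₀ the left endpoint), so the inequality holds for all u iff (1−α)(π/L)² ≥ α − c, i.e. α ≤ ((π/L)² + c)/((π/L)² + 1) = (1 + c(L/π)²)/(1 + (L/π)²). (Direct route, valid since c ≤ 0: Poincaré gives c∫u² ≥ c(L/π)²∫(u')², so a(u,u) ≥ (1 + c(L/π)²)∫(u')², while ||u||_{H^1}² ≤ (1 + (L/π)²)∫(u')²; dividing yields the same α.) With (π/L)² = 4*π^2/9 and c = -11/9, the largest admissible constant is α = ((π/L)² + c)/((π/L)² + 1).
Simplifying, α = (-11 + 4*π^2)/(9 + 4*π^2).


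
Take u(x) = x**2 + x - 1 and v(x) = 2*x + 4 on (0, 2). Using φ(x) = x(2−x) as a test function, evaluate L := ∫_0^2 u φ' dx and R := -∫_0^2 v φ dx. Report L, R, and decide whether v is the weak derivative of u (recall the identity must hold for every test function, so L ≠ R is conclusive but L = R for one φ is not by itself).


LHS = -4, RHS = -8. No, v is not the weak derivative of u.

u(x) = x**2 + x - 1, classical derivative u'(x) = 2*x + 1.
φ(x) = x(2−x), so φ'(x) = 2 - 2*x.
Note φ(0) = φ(2) = 0, so the boundary term u·φ vanishes.
LHS = ∫_0^2 u(x) φ'(x) dx = ∫_0^2 (-2*x^3 + 4*x - 2) dx. Term by term:
  ∫_0^2 -2*x^3 dx = -8;  ∫_0^2 4*x dx = 8;  ∫_0^2 -2 dx = -4.
Sum: -8 + 8 − 4 = -4.
So LHS = -4.
∫_0^2 v(x) φ(x) dx = ∫_0^2 (-2*x^3 + 8*x) dx. Term by term:
  ∫_0^2 -2*x^3 dx = -8;  ∫_0^2 8*x dx = 16.
Sum: -8 + 16 = 8.
So RHS = -∫_0^2 v(x) φ(x) dx = -8.
LHS − RHS = 4 ≠ 0, so the identity fails.
(For a valid weak derivative the identity must hold for EVERY test function, in particular this one. The failure shows v is NOT the weak derivative of u.)
Correct weak derivative would be u'(x) = 2*x + 1.


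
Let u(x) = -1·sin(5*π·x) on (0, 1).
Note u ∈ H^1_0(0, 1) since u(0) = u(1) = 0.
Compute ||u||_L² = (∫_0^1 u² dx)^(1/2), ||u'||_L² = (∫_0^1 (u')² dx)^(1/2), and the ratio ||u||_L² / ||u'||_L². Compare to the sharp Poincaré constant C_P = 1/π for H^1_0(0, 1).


||u||_L² / ||u'||_L² = 1/(5*π) < C_P = 1/π.

u(x) = -1·sin(5*π·x), so u'(x) = -5*π*cos(5*π*x).
Writing u(x) = A·sin(kπx/L) with A = -1 and k = 5, use ∫_0^L sin²(kπx/L) dx = L/2 and ∫_0^L cos²(kπx/L) dx = L/2.
u² = 1·sin²(5*π·x) and (u')² = 25*π^2·cos²(5*π·x), and each of sin², cos² integrates to L/2 = 1/2 over (0, 1).
∫_0^1 u² dx = 1/2, so ||u||_L² = sqrt(2)/2.
∫_0^1 (u')² dx = 25*π^2/2, so ||u'||_L² = 5*sqrt(2)*π/2.
Ratio ||u||_L² / ||u'||_L² = 1/(5*π).
Sharp Poincaré constant on H^1_0(0, 1) is C_P = L/π = 1/π, achieved by sin(π·x).
This is the k = 5 harmonic; the ratio L/(kπ) is strictly less than C_P = L/π, consistent with the sharp inequality ||u||_L² ≤ C_P ||u'||_L².


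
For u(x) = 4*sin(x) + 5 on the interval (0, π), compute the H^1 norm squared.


||u||_{H^1(0,π)}^2 = 80 + 41*π

u'(x) = 4*cos(x).
Expand u² and (u')² and integrate term by term on (0, π), using: for integers n ≥ 1, ∫_0^π sin²(nx) dx = ∫_0^π cos²(nx) dx = π/2; for n ≠ n', ∫_0^π sin(nx)sin(n'x) dx = ∫_0^π cos(nx)cos(n'x) dx = 0; and by product-to-sum, ∫_0^π sin(nx)cos(n'x) dx = ½∫_0^π [sin((n+n')x) + sin((n−n')x)] dx, which is 0 when n+n' is even and 2n/(n²−n'²) when n+n' is odd (it need not vanish on (0, π)). For the constant mode: ∫_0^π 1 dx = π, ∫_0^π cos(nx) dx = 0, ∫_0^π sin(nx) dx = (1−(−1)^n)/n.
  u² squared terms: (5)²·∫1 dx = 25·π = 25*π;  (4)²·∫sin(x)² dx = 16·π/2 = 8*π.
  u² cross terms: 2·(5)·(4)·∫1·sin(x) dx = 40·(2) = 80.
  So ∫_0^π u² dx = 25*π + 8*π + 80 = 80 + 33*π.
  (u')² squared terms: (4)²·∫cos(x)² dx = 16·π/2 = 8*π.
  So ∫_0^π (u')² dx = 8*π.
||u||_{H^1}^2 = (80 + 33*π) + (8*π) = 80 + 41*π.


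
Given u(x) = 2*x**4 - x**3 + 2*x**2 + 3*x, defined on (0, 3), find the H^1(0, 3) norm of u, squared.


||u||_{H^1}^2 = 1945467/70

The H^1 norm (squared) on an interval (0, L) is
  ||u||_{H^1}^2 = ∫_0^L u(x)^2 dx + ∫_0^L u'(x)^2 dx.
Compute u'(x) = 8*x**3 - 3*x**2 + 4*x + 3.
Then u(x)^2 = 4*x**8 - 4*x**7 + 9*x**6 + 8*x**5 - 2*x**4 + 12*x**3 + 9*x**2 and u'(x)^2 = 64*x**6 - 48*x**5 + 73*x**4 + 24*x**3 - 2*x**2 + 24*x + 9.
Integrate each monomial from 0 to 3 using ∫_0^3 c·x^n dx = c·3^(n+1)/(n+1):
  ∫_0^3 u(x)^2 dx = ∫_0^3 (4*x^8 - 4*x^7 + 9*x^6 + 8*x^5 - 2*x^4 + 12*x^3 + 9*x^2) dx. Term by term:
    ∫_0^3 4*x^8 dx = 8748;  ∫_0^3 -4*x^7 dx = -6561/2;  ∫_0^3 9*x^6 dx = 19683/7;
    ∫_0^3 8*x^5 dx = 972;  ∫_0^3 -2*x^4 dx = -486/5;  ∫_0^3 12*x^3 dx = 243;
    ∫_0^3 9*x^2 dx = 81.
  Sum: 8748 − 6561/2 + 19683/7 + 972 − 486/5 + 243 + 81 = 663471/70.
  ∫_0^3 u'(x)^2 dx = ∫_0^3 (64*x^6 - 48*x^5 + 73*x^4 + 24*x^3 - 2*x^2 + 24*x + 9) dx. Term by term:
    ∫_0^3 64*x^6 dx = 139968/7;  ∫_0^3 -48*x^5 dx = -5832;  ∫_0^3 73*x^4 dx = 17739/5;
    ∫_0^3 24*x^3 dx = 486;  ∫_0^3 -2*x^2 dx = -18;  ∫_0^3 24*x dx = 108;
    ∫_0^3 9 dx = 27.
  Sum: 139968/7 − 5832 + 17739/5 + 486 − 18 + 108 + 27 = 640998/35.
Adding: ||u||_{H^1}^2 = 663471/70 + 640998/35 = 1945467/70.


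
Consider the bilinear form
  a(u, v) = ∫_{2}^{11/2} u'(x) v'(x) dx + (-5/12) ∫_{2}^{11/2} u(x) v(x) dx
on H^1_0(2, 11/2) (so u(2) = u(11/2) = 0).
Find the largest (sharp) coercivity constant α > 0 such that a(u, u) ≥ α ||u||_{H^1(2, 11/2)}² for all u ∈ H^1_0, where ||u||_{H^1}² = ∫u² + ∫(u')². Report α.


α = (-245 + 48*π^2)/(12*(4*π^2 + 49))

Coercivity of a(·,·) on H^1_0(2, 11/2) means a(u, u) ≥ α ||u||_{H^1}² for every u ∈ H^1_0.
The interval has length L = 7/2, and Poincaré/coercivity depend only on L. Here a(u, u) = ∫(u')² + (-5/12)·∫u².
Here c = -5/12 < 0 with |c| < (π/L)² = 4*π^2/49, so coercivity still holds. The condition a(u,u) ≥ α||u||_{H^1}² reads (1−α)∫(u')² ≥ (α−c)∫u². Any admissible α is ≤ 1 (rapidly oscillating u have ∫u²/∫(u')² → 0), and α = 1 would force 0 ≥ (1−c)∫u², impossible since c < 1; so 1−α > 0. By the sharp Poincaré inequality on H^1_0 of an interval of length L, ∫(u')² ≥ (π/L)²∫u² with equality for the first sine mode sin(π(x−x₀)/L) (x₀ the left endpoint), so the inequality holds for all u iff (1−α)(π/L)² ≥ α − c, i.e. α ≤ ((π/L)² + c)/((π/L)² + 1) = (1 + c(L/π)²)/(1 + (L/π)²). (Direct route, valid since c ≤ 0: Poincaré gives c∫u² ≥ c(L/π)²∫(u')², so a(u,u) ≥ (1 + c(L/π)²)∫(u')², while ||u||_{H^1}² ≤ (1 + (L/π)²)∫(u')²; dividing yields the same α.) With (π/L)² = 4*π^2/49 and c = -5/12, the largest admissible constant is α = ((π/L)² + c)/((π/L)² + 1).
Simplifying, α = (-245 + 48*π^2)/(12*(4*π^2 + 49)).


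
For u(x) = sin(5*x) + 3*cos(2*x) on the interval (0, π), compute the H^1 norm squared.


||u||_{H^1(0,π)}^2 = 100/7 + 71*π/2

u'(x) = -6*sin(2*x) + 5*cos(5*x).
Expand u² and (u')² and integrate term by term on (0, π), using: for integers n ≥ 1, ∫_0^π sin²(nx) dx = ∫_0^π cos²(nx) dx = π/2; for n ≠ n', ∫_0^π sin(nx)sin(n'x) dx = ∫_0^π cos(nx)cos(n'x) dx = 0; and by product-to-sum, ∫_0^π sin(nx)cos(n'x) dx = ½∫_0^π [sin((n+n')x) + sin((n−n')x)] dx, which is 0 when n+n' is even and 2n/(n²−n'²) when n+n' is odd (it need not vanish on (0, π)).
  u² squared terms: (3)²·∫cos(2x)² dx = 9·π/2 = 9*π/2;  (1)²·∫sin(5x)² dx = 1·π/2 = π/2.
  u² cross terms: 2·(3)·(1)·∫cos(2x)·sin(5x) dx = 6·(10/21) = 20/7.
  So ∫_0^π u² dx = 9*π/2 + π/2 + 20/7 = 20/7 + 5*π.
  (u')² squared terms: (-6)²·∫sin(2x)² dx = 36·π/2 = 18*π;  (5)²·∫cos(5x)² dx = 25·π/2 = 25*π/2.
  (u')² cross terms: 2·(-6)·(5)·∫sin(2x)·cos(5x) dx = -60·(-4/21) = 80/7.
  So ∫_0^π (u')² dx = 18*π + 25*π/2 + 80/7 = 80/7 + 61*π/2.
||u||_{H^1}^2 = (20/7 + 5*π) + (80/7 + 61*π/2) = 100/7 + 71*π/2.


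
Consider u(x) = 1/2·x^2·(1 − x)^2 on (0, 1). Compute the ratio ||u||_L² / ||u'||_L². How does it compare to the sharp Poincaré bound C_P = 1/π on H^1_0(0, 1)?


||u||_L² / ||u'||_L² = sqrt(3)/6 < C_P = 1/π.

u(x) = 1/2·x^2·(1 − x)^2, so u'(x) = x*(x - 1)*(2*x - 1).
u(x) = 1/2·x^2·(1 − x)^2 vanishes at x = 0 and x = 1, so u ∈ H^1_0(0, 1). Differentiate via the product rule and integrate the resulting polynomials term by term.
  ∫_0^1 u² dx = ∫_0^1 (x^8/4 - x^7 + 3*x^6/2 - x^5 + x^4/4) dx. Term by term:
    ∫_0^1 x^8/4 dx = 1/36;  ∫_0^1 -x^7 dx = -1/8;  ∫_0^1 3*x^6/2 dx = 3/14;
    ∫_0^1 -x^5 dx = -1/6;  ∫_0^1 x^4/4 dx = 1/20.
  Sum: 1/36 − 1/8 + 3/14 − 1/6 + 1/20 = 1/2520.
  ∫_0^1 (u')² dx = ∫_0^1 (4*x^6 - 12*x^5 + 13*x^4 - 6*x^3 + x^2) dx. Term by term:
    ∫_0^1 4*x^6 dx = 4/7;  ∫_0^1 -12*x^5 dx = -2;  ∫_0^1 13*x^4 dx = 13/5;
    ∫_0^1 -6*x^3 dx = -3/2;  ∫_0^1 x^2 dx = 1/3.
  Sum: 4/7 − 2 + 13/5 − 3/2 + 1/3 = 1/210.
∫_0^1 u² dx = 1/2520, so ||u||_L² = sqrt(70)/420.
∫_0^1 (u')² dx = 1/210, so ||u'||_L² = sqrt(210)/210.
Ratio ||u||_L² / ||u'||_L² = sqrt(3)/6.
Sharp Poincaré constant on H^1_0(0, 1) is C_P = L/π = 1/π, achieved by sin(π·x).
A polynomial bump cannot attain the sharp Poincaré constant (only the first sine eigenfunction does), so the ratio is strictly less than C_P, consistent with ||u||_L² ≤ C_P ||u'||_L².


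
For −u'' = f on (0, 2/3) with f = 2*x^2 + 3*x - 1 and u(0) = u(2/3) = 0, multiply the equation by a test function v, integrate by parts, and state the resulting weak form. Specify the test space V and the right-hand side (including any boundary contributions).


V = H^1_0(0, 2/3) (so v(0) = v(2/3) = 0); weak form: ∫_0^2/3 u'v' dx = ∫_0^2/3 (2*x^2 + 3*x - 1) v dx for all v ∈ V.

Multiply both sides by a test function v and integrate from 0 to 2/3:
  ∫_0^2/3 −u''(x) v(x) dx = ∫_0^2/3 f(x) v(x) dx.
Integrate the LHS by parts once:
  ∫_0^2/3 −u'' v dx = −[u'(x) v(x)]_0^2/3 + ∫_0^2/3 u'(x) v'(x) dx.
Thus ∫_0^2/3 u'(x) v'(x) dx = ∫_0^2/3 f(x) v(x) dx + [u'(x) v(x)]_0^2/3.
Choose V so that boundary terms are either known or forced to vanish.
u is Dirichlet: u(0) = u(2/3) = 0. Let V = H^1_0(0, 2/3); then v(0) = v(2/3) = 0, and [u' v]_0^2/3 = 0.
Weak formulation: find u (satisfying any essential BC) such that ∫_0^2/3 u'(x) v'(x) dx = ∫_0^2/3 f v dx for all v ∈ V.
Substituting f(x) = 2*x^2 + 3*x - 1, the right-hand side is ∫_0^2/3 (2*x^2 + 3*x - 1) v dx.


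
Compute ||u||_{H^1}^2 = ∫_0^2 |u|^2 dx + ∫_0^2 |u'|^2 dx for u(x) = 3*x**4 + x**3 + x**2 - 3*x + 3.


||u||_{H^1}^2 = 29744/7

The H^1 norm (squared) on an interval (0, L) is
  ||u||_{H^1}^2 = ∫_0^L u(x)^2 dx + ∫_0^L u'(x)^2 dx.
Compute u'(x) = 12*x**3 + 3*x**2 + 2*x - 3.
Then u(x)^2 = 9*x**8 + 6*x**7 + 7*x**6 - 16*x**5 + 13*x**4 + 15*x**2 - 18*x + 9 and u'(x)^2 = 144*x**6 + 72*x**5 + 57*x**4 - 60*x**3 - 14*x**2 - 12*x + 9.
Integrate each monomial from 0 to 2 using ∫_0^2 c·x^n dx = c·2^(n+1)/(n+1):
  ∫_0^2 u(x)^2 dx = ∫_0^2 (9*x^8 + 6*x^7 + 7*x^6 - 16*x^5 + 13*x^4 + 15*x^2 - 18*x + 9) dx. Term by term:
    ∫_0^2 9*x^8 dx = 512;  ∫_0^2 6*x^7 dx = 192;  ∫_0^2 7*x^6 dx = 128;
    ∫_0^2 -16*x^5 dx = -512/3;  ∫_0^2 13*x^4 dx = 416/5;  ∫_0^2 15*x^2 dx = 40;
    ∫_0^2 -18*x dx = -36;  ∫_0^2 9 dx = 18.
  Sum: 512 + 192 + 128 − 512/3 + 416/5 + 40 − 36 + 18 = 11498/15.
  ∫_0^2 u'(x)^2 dx = ∫_0^2 (144*x^6 + 72*x^5 + 57*x^4 - 60*x^3 - 14*x^2 - 12*x + 9) dx. Term by term:
    ∫_0^2 144*x^6 dx = 18432/7;  ∫_0^2 72*x^5 dx = 768;  ∫_0^2 57*x^4 dx = 1824/5;
    ∫_0^2 -60*x^3 dx = -240;  ∫_0^2 -14*x^2 dx = -112/3;  ∫_0^2 -12*x dx = -24;
    ∫_0^2 9 dx = 18.
  Sum: 18432/7 + 768 + 1824/5 − 240 − 112/3 − 24 + 18 = 365674/105.
Adding: ||u||_{H^1}^2 = 11498/15 + 365674/105 = 29744/7.


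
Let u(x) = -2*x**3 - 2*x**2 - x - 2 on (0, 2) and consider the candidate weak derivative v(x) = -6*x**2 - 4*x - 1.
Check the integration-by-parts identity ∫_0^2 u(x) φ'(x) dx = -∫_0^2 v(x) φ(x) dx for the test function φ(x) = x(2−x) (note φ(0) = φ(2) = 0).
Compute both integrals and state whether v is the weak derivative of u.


LHS = 244/15, RHS = 244/15. Yes, v = u' weakly.

u(x) = -2*x**3 - 2*x**2 - x - 2, classical derivative u'(x) = -6*x**2 - 4*x - 1.
φ(x) = x(2−x), so φ'(x) = 2 - 2*x.
Note φ(0) = φ(2) = 0, so the boundary term u·φ vanishes.
LHS = ∫_0^2 u(x) φ'(x) dx = ∫_0^2 (4*x^4 - 2*x^2 + 2*x - 4) dx. Term by term:
  ∫_0^2 4*x^4 dx = 128/5;  ∫_0^2 -2*x^2 dx = -16/3;  ∫_0^2 2*x dx = 4;
  ∫_0^2 -4 dx = -8.
Sum: 128/5 − 16/3 + 4 − 8 = 244/15.
So LHS = 244/15.
∫_0^2 v(x) φ(x) dx = ∫_0^2 (6*x^4 - 8*x^3 - 7*x^2 - 2*x) dx. Term by term:
  ∫_0^2 6*x^4 dx = 192/5;  ∫_0^2 -8*x^3 dx = -32;  ∫_0^2 -7*x^2 dx = -56/3;
  ∫_0^2 -2*x dx = -4.
Sum: 192/5 − 32 − 56/3 − 4 = -244/15.
So RHS = -∫_0^2 v(x) φ(x) dx = 244/15.
LHS = RHS, so the identity holds for this test φ.
Moreover u is smooth here and v(x) = u'(x) = -6*x**2 - 4*x - 1 pointwise, so the identity holds for every test function. Hence v is the weak derivative of u.


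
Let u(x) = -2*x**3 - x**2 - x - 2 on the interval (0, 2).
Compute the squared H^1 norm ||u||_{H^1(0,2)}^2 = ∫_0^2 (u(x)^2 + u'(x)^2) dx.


||u||_{H^1}^2 = 62602/105

The H^1 norm (squared) on an interval (0, L) is
  ||u||_{H^1}^2 = ∫_0^L u(x)^2 dx + ∫_0^L u'(x)^2 dx.
Compute u'(x) = -6*x**2 - 2*x - 1.
Then u(x)^2 = 4*x**6 + 4*x**5 + 5*x**4 + 10*x**3 + 5*x**2 + 4*x + 4 and u'(x)^2 = 36*x**4 + 24*x**3 + 16*x**2 + 4*x + 1.
Integrate each monomial from 0 to 2 using ∫_0^2 c·x^n dx = c·2^(n+1)/(n+1):
  ∫_0^2 u(x)^2 dx = ∫_0^2 (4*x^6 + 4*x^5 + 5*x^4 + 10*x^3 + 5*x^2 + 4*x + 4) dx. Term by term:
    ∫_0^2 4*x^6 dx = 512/7;  ∫_0^2 4*x^5 dx = 128/3;  ∫_0^2 5*x^4 dx = 32;
    ∫_0^2 10*x^3 dx = 40;  ∫_0^2 5*x^2 dx = 40/3;  ∫_0^2 4*x dx = 8;
    ∫_0^2 4 dx = 8.
  Sum: 512/7 + 128/3 + 32 + 40 + 40/3 + 8 + 8 = 1520/7.
  ∫_0^2 u'(x)^2 dx = ∫_0^2 (36*x^4 + 24*x^3 + 16*x^2 + 4*x + 1) dx. Term by term:
    ∫_0^2 36*x^4 dx = 1152/5;  ∫_0^2 24*x^3 dx = 96;  ∫_0^2 16*x^2 dx = 128/3;
    ∫_0^2 4*x dx = 8;  ∫_0^2 1 dx = 2.
  Sum: 1152/5 + 96 + 128/3 + 8 + 2 = 5686/15.
Adding: ||u||_{H^1}^2 = 1520/7 + 5686/15 = 62602/105.


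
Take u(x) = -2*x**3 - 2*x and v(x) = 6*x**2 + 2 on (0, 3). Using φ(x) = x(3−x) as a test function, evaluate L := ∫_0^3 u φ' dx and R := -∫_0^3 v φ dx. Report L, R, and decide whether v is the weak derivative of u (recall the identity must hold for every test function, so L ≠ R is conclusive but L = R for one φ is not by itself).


LHS = 819/10, RHS = -819/10. No, v is not the weak derivative of u.

u(x) = -2*x**3 - 2*x, classical derivative u'(x) = -6*x**2 - 2.
φ(x) = x(3−x), so φ'(x) = 3 - 2*x.
Note φ(0) = φ(3) = 0, so the boundary term u·φ vanishes.
LHS = ∫_0^3 u(x) φ'(x) dx = ∫_0^3 (4*x^4 - 6*x^3 + 4*x^2 - 6*x) dx. Term by term:
  ∫_0^3 4*x^4 dx = 972/5;  ∫_0^3 -6*x^3 dx = -243/2;  ∫_0^3 4*x^2 dx = 36;
  ∫_0^3 -6*x dx = -27.
Sum: 972/5 − 243/2 + 36 − 27 = 819/10.
So LHS = 819/10.
∫_0^3 v(x) φ(x) dx = ∫_0^3 (-6*x^4 + 18*x^3 - 2*x^2 + 6*x) dx. Term by term:
  ∫_0^3 -6*x^4 dx = -1458/5;  ∫_0^3 18*x^3 dx = 729/2;  ∫_0^3 -2*x^2 dx = -18;
  ∫_0^3 6*x dx = 27.
Sum: -1458/5 + 729/2 − 18 + 27 = 819/10.
So RHS = -∫_0^3 v(x) φ(x) dx = -819/10.
LHS − RHS = 819/5 ≠ 0, so the identity fails.
(For a valid weak derivative the identity must hold for EVERY test function, in particular this one. The failure shows v is NOT the weak derivative of u.)
Correct weak derivative would be u'(x) = -6*x**2 - 2.


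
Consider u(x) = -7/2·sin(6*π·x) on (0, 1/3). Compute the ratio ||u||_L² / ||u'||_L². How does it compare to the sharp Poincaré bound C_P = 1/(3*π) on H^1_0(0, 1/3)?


||u||_L² / ||u'||_L² = 1/(6*π) < C_P = 1/(3*π).

u(x) = -7/2·sin(6*π·x), so u'(x) = -21*π*cos(6*π*x).
Writing u(x) = A·sin(kπx/L) with A = -7/2 and k = 2, use ∫_0^L sin²(kπx/L) dx = L/2 and ∫_0^L cos²(kπx/L) dx = L/2.
u² = 49/4·sin²(6*π·x) and (u')² = 441*π^2·cos²(6*π·x), and each of sin², cos² integrates to L/2 = 1/6 over (0, 1/3).
∫_0^1/3 u² dx = 49/24, so ||u||_L² = 7*sqrt(6)/12.
∫_0^1/3 (u')² dx = 147*π^2/2, so ||u'||_L² = 7*sqrt(6)*π/2.
Ratio ||u||_L² / ||u'||_L² = 1/(6*π).
Sharp Poincaré constant on H^1_0(0, 1/3) is C_P = L/π = 1/(3*π), achieved by sin(3*π·x).
This is the k = 2 harmonic; the ratio L/(kπ) is strictly less than C_P = L/π, consistent with the sharp inequality ||u||_L² ≤ C_P ||u'||_L².


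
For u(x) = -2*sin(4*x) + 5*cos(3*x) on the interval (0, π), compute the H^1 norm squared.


||u||_{H^1(0,π)}^2 = -1600/7 + 159*π

u'(x) = -15*sin(3*x) - 8*cos(4*x).
Expand u² and (u')² and integrate term by term on (0, π), using: for integers n ≥ 1, ∫_0^π sin²(nx) dx = ∫_0^π cos²(nx) dx = π/2; for n ≠ n', ∫_0^π sin(nx)sin(n'x) dx = ∫_0^π cos(nx)cos(n'x) dx = 0; and by product-to-sum, ∫_0^π sin(nx)cos(n'x) dx = ½∫_0^π [sin((n+n')x) + sin((n−n')x)] dx, which is 0 when n+n' is even and 2n/(n²−n'²) when n+n' is odd (it need not vanish on (0, π)).
  u² squared terms: (-2)²·∫sin(4x)² dx = 4·π/2 = 2*π;  (5)²·∫cos(3x)² dx = 25·π/2 = 25*π/2.
  u² cross terms: 2·(-2)·(5)·∫sin(4x)·cos(3x) dx = -20·(8/7) = -160/7.
  So ∫_0^π u² dx = 2*π + 25*π/2 − 160/7 = -160/7 + 29*π/2.
  (u')² squared terms: (-15)²·∫sin(3x)² dx = 225·π/2 = 225*π/2;  (-8)²·∫cos(4x)² dx = 64·π/2 = 32*π.
  (u')² cross terms: 2·(-15)·(-8)·∫sin(3x)·cos(4x) dx = 240·(-6/7) = -1440/7.
  So ∫_0^π (u')² dx = 225*π/2 + 32*π − 1440/7 = -1440/7 + 289*π/2.
||u||_{H^1}^2 = (-160/7 + 29*π/2) + (-1440/7 + 289*π/2) = -1600/7 + 159*π.
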